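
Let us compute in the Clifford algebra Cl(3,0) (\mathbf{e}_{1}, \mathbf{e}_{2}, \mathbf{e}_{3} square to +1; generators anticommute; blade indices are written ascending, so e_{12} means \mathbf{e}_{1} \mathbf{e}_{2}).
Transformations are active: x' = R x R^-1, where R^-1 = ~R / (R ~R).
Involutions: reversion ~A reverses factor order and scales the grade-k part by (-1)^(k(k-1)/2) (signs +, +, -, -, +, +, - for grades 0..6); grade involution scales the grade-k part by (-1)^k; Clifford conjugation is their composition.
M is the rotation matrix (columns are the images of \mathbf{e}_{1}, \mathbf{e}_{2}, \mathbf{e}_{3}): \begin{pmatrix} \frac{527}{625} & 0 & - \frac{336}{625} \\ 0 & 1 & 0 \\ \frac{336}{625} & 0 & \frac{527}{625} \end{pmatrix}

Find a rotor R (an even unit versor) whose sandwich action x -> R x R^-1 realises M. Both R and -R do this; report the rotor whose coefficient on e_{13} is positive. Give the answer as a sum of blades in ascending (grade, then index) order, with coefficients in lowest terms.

Method: write R = a + b12*e_{12} + b13*e_{13} + b23*e_{23} with a^2 + b12^2 + b13^2 + b23^2 = 1 (so R^-1 = ~R). Expanding the columns R e_j ~R gives tr M = 4a^2 - 1 and, from the antisymmetric part, M21 - M12 = -4a*b12, M13 - M31 = 4a*b13, M32 - M23 = -4a*b23.
Here tr M = \frac{1679}{625}, so a^2 = (1 + tr M)/4 = \frac{576}{625} and a = ±\frac{24}{25}. Taking a = \frac{24}{25}: M21 - M12 = 0, M13 - M31 = -\frac{672}{625}, M32 - M23 = 0, giving b12 = 0, b13 = -\frac{7}{25}, b23 = 0, i.e. R = \frac{24}{25} - \frac{7}{25} e_{13}.
Its e_{13} coefficient is negative, so report the other preimage -R.
Answer: -\frac{24}{25} + \frac{7}{25} e_{13}. Uniqueness: Spin(3) -> SO(3) maps R and -R to the same rotation of trace \frac{1679}{625}; fixing the sign of the e_{13} coefficient removes the ambiguity.


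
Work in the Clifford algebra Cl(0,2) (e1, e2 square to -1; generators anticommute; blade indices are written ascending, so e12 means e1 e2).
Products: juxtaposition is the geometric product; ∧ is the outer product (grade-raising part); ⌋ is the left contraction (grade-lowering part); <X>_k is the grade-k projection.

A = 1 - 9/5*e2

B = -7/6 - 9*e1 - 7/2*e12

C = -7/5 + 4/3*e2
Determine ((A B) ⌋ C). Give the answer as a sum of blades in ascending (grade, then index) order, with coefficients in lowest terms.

step 1: -7/6 - 27/10*e1 + 21/10*e2 - 197/10*e12
step 2: -7/6 - 14/9*e2
Answer: -7/6 - 14/9*e2


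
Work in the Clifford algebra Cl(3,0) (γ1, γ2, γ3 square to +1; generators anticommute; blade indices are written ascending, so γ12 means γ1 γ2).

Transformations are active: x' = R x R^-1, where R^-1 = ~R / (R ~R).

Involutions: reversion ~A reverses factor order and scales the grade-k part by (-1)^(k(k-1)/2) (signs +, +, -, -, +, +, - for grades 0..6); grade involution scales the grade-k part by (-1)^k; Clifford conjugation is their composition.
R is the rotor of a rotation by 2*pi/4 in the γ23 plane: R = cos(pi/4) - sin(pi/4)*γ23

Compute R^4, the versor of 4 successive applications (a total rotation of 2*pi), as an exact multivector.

Because a rotor carries half the rotation angle, composing 4 copies of this γ23-plane rotor multiplies the phase: 4*(pi/4) = pi, hence R^4 = cos(pi) - sin(pi)*γ23.
cos(pi) = -1 and sin(pi) = 0, so R^4 = -1. The total rotation 2*pi is 1 full turn, so every vector returns to itself, yet the rotor is -1, on the OTHER sheet of the double cover (an odd number of 2*pi turns).
Answer: -1


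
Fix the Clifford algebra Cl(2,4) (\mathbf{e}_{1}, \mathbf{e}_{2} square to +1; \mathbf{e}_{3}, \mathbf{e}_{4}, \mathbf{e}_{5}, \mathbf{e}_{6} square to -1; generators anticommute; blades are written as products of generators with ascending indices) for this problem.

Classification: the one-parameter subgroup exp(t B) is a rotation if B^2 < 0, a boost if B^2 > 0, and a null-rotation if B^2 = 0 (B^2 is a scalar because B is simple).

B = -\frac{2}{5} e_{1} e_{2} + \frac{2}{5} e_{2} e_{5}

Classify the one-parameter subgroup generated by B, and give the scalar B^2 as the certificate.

B^2 term by term: the squares give (-\frac{2}{5})^2*(e_{1} e_{2})^2 + (\frac{2}{5})^2*(e_{2} e_{5})^2 = \frac{4}{25}*(-1) + \frac{4}{25}*(+1) = 0 (each basis 2-blade squares to minus the product of its generators' squares); cross terms between blades sharing an index anticommute and cancel. So B^2 = 0.
Answer: null-rotation, certificate B^2 = 0. The class reads off the invariant scalar 0 directly.


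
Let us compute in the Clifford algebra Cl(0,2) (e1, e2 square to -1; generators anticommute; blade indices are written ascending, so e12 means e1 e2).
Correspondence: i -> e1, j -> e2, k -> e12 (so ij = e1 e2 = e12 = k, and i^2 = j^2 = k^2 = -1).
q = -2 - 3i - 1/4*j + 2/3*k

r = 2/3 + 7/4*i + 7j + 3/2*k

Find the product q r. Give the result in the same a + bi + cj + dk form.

In blades: q = -2 - 3*e1 - 1/4*e2 + 2/3*e12, r = 2/3 + 7/4*e1 + 7*e2 + 3/2*e12.
Distribute q over r term by term (generator squares from the signature, products reordered to ascending indices): (-2)*r = -4/3 - 7/2*e1 - 14*e2 - 3*e12; (-3*e1)*r = 21/4 - 2*e1 + 9/2*e2 - 21*e12; (-1/4*e2)*r = 7/4 - 3/8*e1 - 1/6*e2 + 7/16*e12; (2/3*e12)*r = -1 - 14/3*e1 + 7/6*e2 + 4/9*e12.
Sum: 14/3 - 253/24*e1 - 17/2*e2 - 3329/144*e12; translating back through the correspondence:
Answer: 14/3 - 253/24*i - 17/2*j - 3329/144*k


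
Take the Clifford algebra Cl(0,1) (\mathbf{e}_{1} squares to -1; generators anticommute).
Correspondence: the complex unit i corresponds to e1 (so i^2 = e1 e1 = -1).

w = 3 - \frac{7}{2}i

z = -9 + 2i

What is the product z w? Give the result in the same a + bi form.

In blades: z = -9 + 2 e_{1}, w = 3 - \frac{7}{2} e_{1}.
Distribute z over w term by term (generator squares from the signature, products reordered to ascending indices): (-9)*w = -27 + \frac{63}{2} e_{1}; (2 e_{1})*w = 7 + 6 e_{1}.
Sum: -20 + \frac{75}{2} e_{1}; translating back through the correspondence:
Answer: -20 + \frac{75}{2}i


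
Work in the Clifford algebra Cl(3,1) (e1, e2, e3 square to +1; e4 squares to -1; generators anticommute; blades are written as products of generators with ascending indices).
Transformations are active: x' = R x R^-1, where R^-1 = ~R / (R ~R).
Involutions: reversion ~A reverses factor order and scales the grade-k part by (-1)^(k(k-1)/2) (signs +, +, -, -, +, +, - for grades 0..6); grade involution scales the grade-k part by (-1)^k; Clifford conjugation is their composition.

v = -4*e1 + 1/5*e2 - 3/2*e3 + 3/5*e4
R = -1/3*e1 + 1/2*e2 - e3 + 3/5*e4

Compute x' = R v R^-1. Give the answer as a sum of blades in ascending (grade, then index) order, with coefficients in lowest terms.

~R = -1/3*e1 + 1/2*e2 - e3 + 3/5*e4, and R ~R = 901/900, so R^-1 = ~R / (901/900).
R v = 193/75 + 29/15*e1 e2 - 7/2*e1 e3 + 11/5*e1 e4 - 11/20*e2 e3 + 9/50*e2 e4 + 3/10*e3 e4
Answer: 2060/901*e1 + 10679/4505*e2 - 6561/1802*e3 + 11193/4505*e4


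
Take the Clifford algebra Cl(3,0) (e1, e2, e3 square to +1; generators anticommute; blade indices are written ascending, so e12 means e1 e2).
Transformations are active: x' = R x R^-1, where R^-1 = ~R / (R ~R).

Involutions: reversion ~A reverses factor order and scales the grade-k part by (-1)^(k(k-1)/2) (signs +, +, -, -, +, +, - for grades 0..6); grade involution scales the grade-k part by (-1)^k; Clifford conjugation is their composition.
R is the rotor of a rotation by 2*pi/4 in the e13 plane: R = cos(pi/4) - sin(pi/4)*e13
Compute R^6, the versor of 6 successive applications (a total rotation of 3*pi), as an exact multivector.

Rotor phase runs at HALF the rotation angle; powers of one rotor simply add phase, so after 6 steps in e13 the phase is 6*pi/4 = 3*pi/2 and R^6 = cos(3*pi/2) - sin(3*pi/2)*e13.
cos(3*pi/2) = 0 and sin(3*pi/2) = -1, so R^6 = e13. The net rotation is 1*pi (after discarding 1 full turn, each of which contributes a factor -1 to the rotor); the rotor keeps the half-angle phase exactly.
Answer: e13


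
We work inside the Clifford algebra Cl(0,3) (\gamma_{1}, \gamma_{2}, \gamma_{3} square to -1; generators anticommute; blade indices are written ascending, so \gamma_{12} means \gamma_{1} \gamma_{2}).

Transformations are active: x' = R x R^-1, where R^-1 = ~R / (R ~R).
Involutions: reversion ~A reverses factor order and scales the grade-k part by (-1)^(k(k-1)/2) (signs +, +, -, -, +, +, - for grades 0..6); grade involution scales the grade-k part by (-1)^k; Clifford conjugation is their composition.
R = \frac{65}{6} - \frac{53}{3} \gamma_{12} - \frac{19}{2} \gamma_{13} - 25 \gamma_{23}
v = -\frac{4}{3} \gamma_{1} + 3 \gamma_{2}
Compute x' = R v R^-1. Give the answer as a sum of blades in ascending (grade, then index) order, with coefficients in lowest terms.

~R = \frac{65}{6} + \frac{53}{3} \gamma_{12} + \frac{19}{2} \gamma_{13} + 25 \gamma_{23}, and R ~R = \frac{20605}{18}, so R^-1 = ~R / (\frac{20605}{18}).
R v = \frac{347}{9} \gamma_{1} + \frac{1009}{18} \gamma_{2} - \frac{187}{3} \gamma_{3} + \frac{371}{6} \gamma_{123}
Answer: -\frac{2628}{4121} \gamma_{1} - \frac{56419}{61815} \gamma_{2} - \frac{63636}{20605} \gamma_{3}


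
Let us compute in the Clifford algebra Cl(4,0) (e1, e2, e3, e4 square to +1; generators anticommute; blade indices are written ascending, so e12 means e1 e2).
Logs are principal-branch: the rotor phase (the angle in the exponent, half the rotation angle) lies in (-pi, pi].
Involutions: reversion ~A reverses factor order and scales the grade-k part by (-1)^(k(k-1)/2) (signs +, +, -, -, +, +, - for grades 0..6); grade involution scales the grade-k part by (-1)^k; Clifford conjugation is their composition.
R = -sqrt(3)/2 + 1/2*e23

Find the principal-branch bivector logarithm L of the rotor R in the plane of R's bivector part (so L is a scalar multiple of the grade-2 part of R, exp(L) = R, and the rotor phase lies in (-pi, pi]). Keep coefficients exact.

The scalar part of R is -sqrt(3)/2, and that scalar determines the rotor phase on the principal branch; recovering the unit plane as bivector-part over sine of the phase gives L = phase * plane.
Concretely: cos(phase) = -sqrt(3)/2 gives phase = ±5*pi/6, and since phase/sin(phase) is even the sign is immaterial: L = (phase/sin(phase)) * <R>_2 = (5*pi/3) * <R>_2.
Answer: 5*pi/6*e23


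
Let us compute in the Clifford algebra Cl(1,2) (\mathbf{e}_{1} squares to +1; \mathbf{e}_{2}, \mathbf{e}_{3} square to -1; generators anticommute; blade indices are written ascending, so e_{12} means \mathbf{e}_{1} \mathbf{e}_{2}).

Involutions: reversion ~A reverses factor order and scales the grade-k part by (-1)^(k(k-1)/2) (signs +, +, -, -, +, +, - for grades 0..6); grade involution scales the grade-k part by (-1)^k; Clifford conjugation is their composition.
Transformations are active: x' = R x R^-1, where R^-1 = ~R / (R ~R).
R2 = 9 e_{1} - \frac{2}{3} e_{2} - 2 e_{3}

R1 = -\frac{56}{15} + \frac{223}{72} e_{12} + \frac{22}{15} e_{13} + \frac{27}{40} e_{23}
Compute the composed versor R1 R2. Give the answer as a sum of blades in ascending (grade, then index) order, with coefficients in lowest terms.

Distribute over the terms of R2 (each basis-blade product reordered to ascending indices, repeated generators contracted through their squares):
R1 (9 e_{1}) = -\frac{168}{5} e_{1} - \frac{223}{8} e_{2} - \frac{66}{5} e_{3} + \frac{243}{40} e_{123}
R1 (-\frac{2}{3} e_{2}) = \frac{223}{108} e_{1} + \frac{112}{45} e_{2} - \frac{9}{20} e_{3} + \frac{44}{45} e_{123}
R1 (-2 e_{3}) = \frac{44}{15} e_{1} + \frac{27}{20} e_{2} + \frac{112}{15} e_{3} - \frac{223}{36} e_{123}
Summing the partial products and collecting blades:
Answer: -\frac{3089}{108} e_{1} - \frac{8653}{360} e_{2} - \frac{371}{60} e_{3} + \frac{103}{120} e_{123}


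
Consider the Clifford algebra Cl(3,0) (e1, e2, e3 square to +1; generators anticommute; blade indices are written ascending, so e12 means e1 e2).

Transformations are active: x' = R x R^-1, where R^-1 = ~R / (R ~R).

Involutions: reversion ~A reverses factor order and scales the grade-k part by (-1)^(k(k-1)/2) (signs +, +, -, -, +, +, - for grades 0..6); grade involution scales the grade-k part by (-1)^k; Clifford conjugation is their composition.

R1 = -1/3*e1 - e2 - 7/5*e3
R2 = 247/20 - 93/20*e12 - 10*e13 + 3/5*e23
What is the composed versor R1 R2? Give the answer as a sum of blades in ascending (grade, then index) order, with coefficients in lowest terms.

Distribute over the terms of R1 (each basis-blade product reordered to ascending indices, repeated generators contracted through their squares):
(-1/3*e1) R2 = -247/60*e1 + 31/20*e2 + 10/3*e3 - 1/5*e123
(-e2) R2 = -93/20*e1 - 247/20*e2 - 3/5*e3 - 10*e123
(-7/5*e3) R2 = -14*e1 + 21/25*e2 - 1729/100*e3 + 651/100*e123
Summing the partial products and collecting blades:
Answer: -683/30*e1 - 249/25*e2 - 4367/300*e3 - 369/100*e123


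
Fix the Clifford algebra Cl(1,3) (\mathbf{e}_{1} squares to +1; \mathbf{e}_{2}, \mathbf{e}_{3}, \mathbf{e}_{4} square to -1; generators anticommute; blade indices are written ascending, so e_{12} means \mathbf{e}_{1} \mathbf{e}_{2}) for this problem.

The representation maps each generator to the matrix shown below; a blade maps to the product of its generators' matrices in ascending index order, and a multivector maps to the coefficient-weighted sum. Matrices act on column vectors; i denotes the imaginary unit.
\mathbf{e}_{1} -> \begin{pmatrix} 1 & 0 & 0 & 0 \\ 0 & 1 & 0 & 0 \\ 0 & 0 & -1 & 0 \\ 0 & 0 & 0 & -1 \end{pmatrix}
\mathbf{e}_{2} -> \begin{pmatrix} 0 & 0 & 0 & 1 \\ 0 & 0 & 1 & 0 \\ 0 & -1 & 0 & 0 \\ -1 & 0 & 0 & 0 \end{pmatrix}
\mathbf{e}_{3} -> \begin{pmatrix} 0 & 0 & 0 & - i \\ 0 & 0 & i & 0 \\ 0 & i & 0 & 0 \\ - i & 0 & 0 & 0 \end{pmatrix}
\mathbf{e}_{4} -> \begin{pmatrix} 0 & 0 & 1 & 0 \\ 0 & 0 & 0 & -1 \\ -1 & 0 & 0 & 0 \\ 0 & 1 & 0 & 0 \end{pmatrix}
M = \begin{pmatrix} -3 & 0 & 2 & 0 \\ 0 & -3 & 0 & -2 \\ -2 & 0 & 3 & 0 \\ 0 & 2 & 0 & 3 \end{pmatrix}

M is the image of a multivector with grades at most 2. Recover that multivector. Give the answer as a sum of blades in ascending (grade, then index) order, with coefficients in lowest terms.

Method: the blade images are trace-orthogonal — tr(rho(e_A) rho(e_B)^-1) = 4 if A = B and 0 otherwise — and rho(e_A)^-1 = (e_A)^2 * rho(e_A) with (e_A)^2 = +1 or -1, so the coefficient of e_A in the preimage is (e_A)^2 * tr(M rho(e_A))/4.
Nonzero projections over blades of grade <= 2: e_{1}: (e_{1})^2 = +1, tr(M rho(e_{1})) = -12, coefficient -3; e_{4}: (e_{4})^2 = -1, tr(M rho(e_{4})) = -8, coefficient 2. Every other blade of grade <= 2 projects to 0.
Answer: -3 e_{1} + 2 e_{4}


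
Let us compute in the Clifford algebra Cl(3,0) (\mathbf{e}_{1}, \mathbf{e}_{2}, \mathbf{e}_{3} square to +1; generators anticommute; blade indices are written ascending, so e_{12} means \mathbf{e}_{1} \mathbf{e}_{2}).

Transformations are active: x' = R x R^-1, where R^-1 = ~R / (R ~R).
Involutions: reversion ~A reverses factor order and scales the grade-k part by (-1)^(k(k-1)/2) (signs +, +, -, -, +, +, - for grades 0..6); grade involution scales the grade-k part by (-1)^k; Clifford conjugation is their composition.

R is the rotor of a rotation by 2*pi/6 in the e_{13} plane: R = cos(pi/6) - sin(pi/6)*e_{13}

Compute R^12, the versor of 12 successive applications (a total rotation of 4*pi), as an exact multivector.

Half-angle bookkeeping: 12 applications in e_{13} add up to rotor phase 12*pi/6 = 2 \pi, so R^12 = cos(2 \pi) - sin(2 \pi)*e_{13}.
cos(2 \pi) = 1 and sin(2 \pi) = 0, so R^12 = 1. The total rotation 4*pi is 2 full turns, so every vector returns to itself, yet the rotor is +1, back on the identity sheet (an even number of 2*pi turns).
Answer: 1


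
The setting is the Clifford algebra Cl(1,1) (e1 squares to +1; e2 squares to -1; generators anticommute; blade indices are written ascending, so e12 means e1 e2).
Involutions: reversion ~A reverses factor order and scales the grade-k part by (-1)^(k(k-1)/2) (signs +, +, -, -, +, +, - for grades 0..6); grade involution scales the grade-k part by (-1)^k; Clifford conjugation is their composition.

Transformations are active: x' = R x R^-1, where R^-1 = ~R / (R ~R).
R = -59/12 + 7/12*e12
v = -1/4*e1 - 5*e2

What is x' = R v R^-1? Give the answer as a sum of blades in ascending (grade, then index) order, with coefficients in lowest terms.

~R = -59/12 - 7/12*e12, and R ~R = 143/6, so R^-1 = ~R / (143/6).
R v = 199/48*e1 + 1187/48*e2
Answer: -10025/6864*e1 - 35713/6864*e2


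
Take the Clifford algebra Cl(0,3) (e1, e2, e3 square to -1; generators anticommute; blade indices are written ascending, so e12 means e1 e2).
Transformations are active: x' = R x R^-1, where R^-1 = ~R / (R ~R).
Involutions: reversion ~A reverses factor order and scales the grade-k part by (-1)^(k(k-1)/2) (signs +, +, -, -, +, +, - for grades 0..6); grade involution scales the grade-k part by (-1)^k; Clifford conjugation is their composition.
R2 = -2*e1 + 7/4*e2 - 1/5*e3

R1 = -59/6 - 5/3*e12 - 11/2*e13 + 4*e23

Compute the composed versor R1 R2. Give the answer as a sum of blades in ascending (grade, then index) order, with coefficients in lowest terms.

Distribute over the terms of R2 (each basis-blade product reordered to ascending indices, repeated generators contracted through their squares):
R1 (-2*e1) = 59/3*e1 + 10/3*e2 + 11*e3 - 8*e123
R1 (7/4*e2) = 35/12*e1 - 413/24*e2 + 7*e3 + 77/8*e123
R1 (-1/5*e3) = -11/10*e1 + 4/5*e2 + 59/30*e3 + 1/3*e123
Summing the partial products and collecting blades:
Answer: 1289/60*e1 - 523/40*e2 + 599/30*e3 + 47/24*e123


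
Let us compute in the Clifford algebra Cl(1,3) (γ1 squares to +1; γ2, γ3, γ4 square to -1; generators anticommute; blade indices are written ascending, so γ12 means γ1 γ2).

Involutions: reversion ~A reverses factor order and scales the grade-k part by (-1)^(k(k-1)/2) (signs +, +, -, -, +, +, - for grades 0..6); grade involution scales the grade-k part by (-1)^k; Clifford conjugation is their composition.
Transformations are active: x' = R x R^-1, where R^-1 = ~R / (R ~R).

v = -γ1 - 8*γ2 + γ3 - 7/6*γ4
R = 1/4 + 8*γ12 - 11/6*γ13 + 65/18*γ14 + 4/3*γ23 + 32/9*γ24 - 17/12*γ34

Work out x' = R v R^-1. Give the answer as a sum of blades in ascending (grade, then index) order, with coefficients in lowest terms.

~R = 1/4 - 8*γ12 + 11/6*γ13 - 65/18*γ14 - 4/3*γ23 - 32/9*γ24 + 17/12*γ34, and R ~R = -13805/216, so R^-1 = ~R / (-13805/216).
R v = 3769/54*γ1 + 238/27*γ2 - 1001/72*γ3 - 637/24*γ4 - 8*γ123 + 16*γ124 - 1/18*γ134 + 56/9*γ234
Answer: -2747/2761*γ1 + 16400/2761*γ2 - 12123/5522*γ3 + 42437/8283*γ4


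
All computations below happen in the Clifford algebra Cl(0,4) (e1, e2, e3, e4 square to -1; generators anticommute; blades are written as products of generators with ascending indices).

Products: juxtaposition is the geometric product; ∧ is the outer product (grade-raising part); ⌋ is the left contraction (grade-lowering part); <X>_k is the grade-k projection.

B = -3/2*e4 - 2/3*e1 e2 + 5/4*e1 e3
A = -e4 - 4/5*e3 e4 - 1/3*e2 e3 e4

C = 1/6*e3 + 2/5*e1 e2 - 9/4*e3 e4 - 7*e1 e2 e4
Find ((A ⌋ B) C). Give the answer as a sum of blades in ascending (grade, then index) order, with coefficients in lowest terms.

step 1: -3/2
step 2: -1/4*e3 - 3/5*e1 e2 + 27/8*e3 e4 + 21/2*e1 e2 e4
Answer: -1/4*e3 - 3/5*e1 e2 + 27/8*e3 e4 + 21/2*e1 e2 e4


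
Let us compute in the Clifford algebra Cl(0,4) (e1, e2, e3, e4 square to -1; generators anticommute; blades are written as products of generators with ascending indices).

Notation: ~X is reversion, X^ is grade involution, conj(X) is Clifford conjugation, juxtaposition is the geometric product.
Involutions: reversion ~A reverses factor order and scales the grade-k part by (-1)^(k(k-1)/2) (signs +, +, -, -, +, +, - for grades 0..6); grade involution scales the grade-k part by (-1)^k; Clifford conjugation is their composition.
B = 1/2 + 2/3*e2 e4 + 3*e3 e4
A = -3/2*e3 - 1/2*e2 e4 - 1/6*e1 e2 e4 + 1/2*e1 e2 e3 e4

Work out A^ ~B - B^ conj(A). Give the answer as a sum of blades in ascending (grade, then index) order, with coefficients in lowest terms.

first term: -1/3 + 1/9*e1 + 3/4*e3 + 9/2*e4 + 3/2*e1 e2 - 1/3*e1 e3 + 3/2*e2 e3 - 1/4*e2 e4 - 1/2*e1 e2 e3 + 1/12*e1 e2 e4 + e2 e3 e4 + 1/4*e1 e2 e3 e4
second term: -1/3 + 1/9*e1 + 3/4*e3 + 9/2*e4 - 3/2*e1 e2 + 1/3*e1 e3 - 3/2*e2 e3 + 1/4*e2 e4 + 1/2*e1 e2 e3 - 1/12*e1 e2 e4 - e2 e3 e4 + 1/4*e1 e2 e3 e4
Answer: 3*e1 e2 - 2/3*e1 e3 + 3*e2 e3 - 1/2*e2 e4 - e1 e2 e3 + 1/6*e1 e2 e4 + 2*e2 e3 e4


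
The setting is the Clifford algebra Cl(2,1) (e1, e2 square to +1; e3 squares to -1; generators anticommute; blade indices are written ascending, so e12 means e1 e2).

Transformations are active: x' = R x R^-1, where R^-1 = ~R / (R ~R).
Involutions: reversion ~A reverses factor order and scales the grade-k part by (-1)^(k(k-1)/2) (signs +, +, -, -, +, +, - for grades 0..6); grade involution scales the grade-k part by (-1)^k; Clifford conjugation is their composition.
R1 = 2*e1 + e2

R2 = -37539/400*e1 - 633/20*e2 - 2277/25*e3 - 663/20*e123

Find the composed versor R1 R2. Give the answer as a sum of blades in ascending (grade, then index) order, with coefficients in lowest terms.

Distribute over the terms of R1 (each basis-blade product reordered to ascending indices, repeated generators contracted through their squares):
(2*e1) R2 = -37539/200 - 633/10*e12 - 4554/25*e13 - 663/10*e23
(e2) R2 = -633/20 + 37539/400*e12 + 663/20*e13 - 2277/25*e23
Summing the partial products and collecting blades:
Answer: -43869/200 + 12219/400*e12 - 14901/100*e13 - 7869/50*e23


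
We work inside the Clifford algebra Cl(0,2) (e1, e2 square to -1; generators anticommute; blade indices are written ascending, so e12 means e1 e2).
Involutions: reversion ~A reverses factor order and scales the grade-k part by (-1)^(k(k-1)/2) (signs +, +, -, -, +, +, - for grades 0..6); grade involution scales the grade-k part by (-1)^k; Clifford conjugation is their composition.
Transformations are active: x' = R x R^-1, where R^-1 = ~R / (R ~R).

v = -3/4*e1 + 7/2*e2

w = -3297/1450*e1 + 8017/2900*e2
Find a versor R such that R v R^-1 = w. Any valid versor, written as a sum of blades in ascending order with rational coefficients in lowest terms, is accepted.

Take R = v + w = -8769/2900*e1 + 18167/2900*e2. Because q(v) = q(w) = -205/16, conjugation by R sends v exactly to w.
Answer: -8769/2900*e1 + 18167/2900*e2


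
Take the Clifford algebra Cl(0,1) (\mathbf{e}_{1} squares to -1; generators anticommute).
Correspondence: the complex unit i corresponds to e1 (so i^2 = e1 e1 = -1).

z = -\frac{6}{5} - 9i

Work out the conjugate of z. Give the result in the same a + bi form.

In blades: z = -\frac{6}{5} - 9 e_{1}.
Conjugation here is Clifford conjugation: the scalar is fixed and the grade-1 and grade-2 blades all flip sign, giving -\frac{6}{5} + 9 e_{1}; translating back:
Answer: -\frac{6}{5} + 9i


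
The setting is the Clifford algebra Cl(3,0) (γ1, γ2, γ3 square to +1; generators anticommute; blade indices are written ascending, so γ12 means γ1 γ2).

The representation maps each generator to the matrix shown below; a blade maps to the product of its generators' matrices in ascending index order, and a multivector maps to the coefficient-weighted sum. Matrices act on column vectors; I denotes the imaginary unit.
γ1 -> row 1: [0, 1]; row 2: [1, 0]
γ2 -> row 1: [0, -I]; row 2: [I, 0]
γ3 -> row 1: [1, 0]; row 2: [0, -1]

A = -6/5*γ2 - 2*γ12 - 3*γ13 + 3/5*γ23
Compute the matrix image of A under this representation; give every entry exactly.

Bivector images (products of the table entries): rho(γ12) = rho(γ1)rho(γ2) = row 1: [I, 0]; row 2: [0, -I]; rho(γ13) = rho(γ1)rho(γ3) = row 1: [0, -1]; row 2: [1, 0]; rho(γ23) = rho(γ2)rho(γ3) = row 1: [0, I]; row 2: [I, 0].
M = (-6/5)*rho(γ2) + (-2)*rho(γ12) + (-3)*rho(γ13) + (3/5)*rho(γ23), summed entrywise:
Answer: row 1: [-2*I, 3 + 9*I/5]; row 2: [-3 - 3*I/5, 2*I]


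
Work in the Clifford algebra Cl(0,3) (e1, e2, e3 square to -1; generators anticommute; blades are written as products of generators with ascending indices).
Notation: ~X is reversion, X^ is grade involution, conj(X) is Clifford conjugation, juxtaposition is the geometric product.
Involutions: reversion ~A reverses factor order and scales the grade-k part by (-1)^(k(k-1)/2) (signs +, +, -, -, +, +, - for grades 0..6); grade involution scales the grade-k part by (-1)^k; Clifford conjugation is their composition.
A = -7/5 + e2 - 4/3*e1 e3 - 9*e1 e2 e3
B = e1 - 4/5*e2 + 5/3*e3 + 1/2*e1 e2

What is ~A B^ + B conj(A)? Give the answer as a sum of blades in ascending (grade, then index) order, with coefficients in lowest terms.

first term: -4/5 + 371/90*e1 - 28/25*e2 - 7/2*e3 + 153/10*e1 e2 + 36/5*e1 e3 + 20/3*e2 e3 - 16/15*e1 e2 e3
second term: -4/5 + 119/90*e1 + 28/25*e2 + 5/6*e3 + 133/10*e1 e2 + 36/5*e1 e3 + 34/3*e2 e3 + 16/15*e1 e2 e3
Answer: -8/5 + 49/9*e1 - 8/3*e3 + 143/5*e1 e2 + 72/5*e1 e3 + 18*e2 e3


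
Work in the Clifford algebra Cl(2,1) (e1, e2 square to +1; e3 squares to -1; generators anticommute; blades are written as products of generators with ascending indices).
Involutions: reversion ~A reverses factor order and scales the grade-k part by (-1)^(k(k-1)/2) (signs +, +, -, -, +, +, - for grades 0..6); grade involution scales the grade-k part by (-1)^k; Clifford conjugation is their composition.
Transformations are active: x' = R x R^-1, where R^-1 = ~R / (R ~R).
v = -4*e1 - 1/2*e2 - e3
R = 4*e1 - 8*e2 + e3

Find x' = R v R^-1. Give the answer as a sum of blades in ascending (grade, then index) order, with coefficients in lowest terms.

~R = 4*e1 - 8*e2 + e3, and R ~R = 79, so R^-1 = ~R / (79).
R v = -11 - 34*e1 e2 + 17/2*e2 e3
Answer: 228/79*e1 + 431/158*e2 + 57/79*e3


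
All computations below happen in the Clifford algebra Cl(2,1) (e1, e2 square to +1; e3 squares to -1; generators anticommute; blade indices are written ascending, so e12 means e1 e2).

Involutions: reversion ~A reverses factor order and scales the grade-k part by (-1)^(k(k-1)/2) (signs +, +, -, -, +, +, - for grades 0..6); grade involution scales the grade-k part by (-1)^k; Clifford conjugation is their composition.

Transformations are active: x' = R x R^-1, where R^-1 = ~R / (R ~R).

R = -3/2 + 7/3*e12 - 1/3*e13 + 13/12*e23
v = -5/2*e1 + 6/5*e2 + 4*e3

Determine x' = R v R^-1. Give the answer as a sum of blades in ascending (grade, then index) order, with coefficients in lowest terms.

~R = -3/2 - 7/3*e12 + 1/3*e13 - 13/12*e23, and R ~R = 923/144, so R^-1 = ~R / (923/144).
R v = 473/60*e1 - 3/10*e2 - 122/15*e3 + 281/40*e123
Answer: -32899/9230*e1 - 8262/4615*e2 + 22712/4615*e3


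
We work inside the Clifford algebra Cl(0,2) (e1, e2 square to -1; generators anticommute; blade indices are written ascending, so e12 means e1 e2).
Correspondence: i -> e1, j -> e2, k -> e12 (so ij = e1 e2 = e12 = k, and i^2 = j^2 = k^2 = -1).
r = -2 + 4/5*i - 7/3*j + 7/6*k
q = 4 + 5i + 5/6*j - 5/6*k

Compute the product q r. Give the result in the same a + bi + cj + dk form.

In blades: q = 4 + 5*e1 + 5/6*e2 - 5/6*e12, r = -2 + 4/5*e1 - 7/3*e2 + 7/6*e12.
Distribute q over r term by term (generator squares from the signature, products reordered to ascending indices): (4)*r = -8 + 16/5*e1 - 28/3*e2 + 14/3*e12; (5*e1)*r = -4 - 10*e1 - 35/6*e2 - 35/3*e12; (5/6*e2)*r = 35/18 + 35/36*e1 - 5/3*e2 - 2/3*e12; (-5/6*e12)*r = 35/36 - 35/18*e1 - 2/3*e2 + 5/3*e12.
Sum: -109/12 - 1399/180*e1 - 35/2*e2 - 6*e12; translating back through the correspondence:
Answer: -109/12 - 1399/180*i - 35/2*j - 6k


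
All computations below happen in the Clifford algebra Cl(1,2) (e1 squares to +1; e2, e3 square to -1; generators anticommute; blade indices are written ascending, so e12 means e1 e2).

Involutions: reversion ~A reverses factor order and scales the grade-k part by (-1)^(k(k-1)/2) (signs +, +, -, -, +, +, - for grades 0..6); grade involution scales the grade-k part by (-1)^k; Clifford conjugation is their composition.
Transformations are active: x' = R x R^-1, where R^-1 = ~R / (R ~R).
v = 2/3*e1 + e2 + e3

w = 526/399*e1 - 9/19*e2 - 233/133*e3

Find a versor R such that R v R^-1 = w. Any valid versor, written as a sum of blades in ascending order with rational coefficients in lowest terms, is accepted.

Reasoning: v^2 = w^2 = -14/9 since conjugation preserves the quadratic form; R = v + w = 264/133*e1 + 10/19*e2 - 100/133*e3 is then valid when invertible, keeping its own part and reversing (v - w)/2.
Answer: 264/133*e1 + 10/19*e2 - 100/133*e3


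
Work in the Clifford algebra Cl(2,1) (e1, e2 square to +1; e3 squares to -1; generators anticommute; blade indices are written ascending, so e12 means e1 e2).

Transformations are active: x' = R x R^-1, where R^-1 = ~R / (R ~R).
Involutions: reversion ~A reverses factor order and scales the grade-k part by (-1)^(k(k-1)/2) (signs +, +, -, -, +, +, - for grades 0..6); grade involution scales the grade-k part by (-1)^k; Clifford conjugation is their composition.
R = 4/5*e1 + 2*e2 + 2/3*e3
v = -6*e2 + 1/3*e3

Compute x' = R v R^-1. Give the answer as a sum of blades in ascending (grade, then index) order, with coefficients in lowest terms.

~R = 4/5*e1 + 2*e2 + 2/3*e3, and R ~R = 944/225, so R^-1 = ~R / (944/225).
R v = -110/9 - 24/5*e12 + 4/15*e13 + 14/3*e23
Answer: -275/59*e1 - 667/118*e2 - 1493/354*e3


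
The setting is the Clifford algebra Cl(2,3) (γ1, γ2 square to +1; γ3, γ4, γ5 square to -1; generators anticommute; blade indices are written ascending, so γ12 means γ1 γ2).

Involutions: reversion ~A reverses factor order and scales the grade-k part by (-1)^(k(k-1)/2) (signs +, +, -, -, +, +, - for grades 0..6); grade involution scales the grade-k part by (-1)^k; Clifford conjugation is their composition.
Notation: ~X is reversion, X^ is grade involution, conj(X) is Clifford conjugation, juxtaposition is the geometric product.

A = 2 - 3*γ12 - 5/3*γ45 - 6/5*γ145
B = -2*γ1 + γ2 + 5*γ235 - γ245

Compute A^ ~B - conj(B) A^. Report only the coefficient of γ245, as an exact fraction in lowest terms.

first term: -7*γ1 - 7/3*γ2 - 6/5*γ12 - 12/5*γ45 + 15*γ135 + 1/3*γ145 - 25/3*γ234 - 10*γ235 + 1/3*γ245 + 6*γ1234 + 6/5*γ1245
second term: γ1 - 29/3*γ2 - 6/5*γ12 + 12/5*γ45 + 15*γ135 - 19/3*γ145 - 25/3*γ234 + 10*γ235 - 1/3*γ245 - 6*γ1234 + 6/5*γ1245
Answer: 2/3


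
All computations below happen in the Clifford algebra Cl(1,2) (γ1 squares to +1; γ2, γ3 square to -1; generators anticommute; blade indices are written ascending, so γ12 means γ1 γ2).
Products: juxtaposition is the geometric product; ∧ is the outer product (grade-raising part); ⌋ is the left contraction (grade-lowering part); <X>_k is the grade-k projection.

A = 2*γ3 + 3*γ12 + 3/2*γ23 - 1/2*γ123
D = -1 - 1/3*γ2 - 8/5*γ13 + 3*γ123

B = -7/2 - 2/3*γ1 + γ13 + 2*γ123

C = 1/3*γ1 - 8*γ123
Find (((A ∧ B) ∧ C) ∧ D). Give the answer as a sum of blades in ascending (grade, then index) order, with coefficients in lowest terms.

step 1: -7*γ3 - 21/2*γ12 + 4/3*γ13 - 21/4*γ23 + 3/4*γ123
step 2: 7/3*γ13 - 7/4*γ123
step 3: -7/3*γ13 + 91/36*γ123
Answer: -7/3*γ13 + 91/36*γ123


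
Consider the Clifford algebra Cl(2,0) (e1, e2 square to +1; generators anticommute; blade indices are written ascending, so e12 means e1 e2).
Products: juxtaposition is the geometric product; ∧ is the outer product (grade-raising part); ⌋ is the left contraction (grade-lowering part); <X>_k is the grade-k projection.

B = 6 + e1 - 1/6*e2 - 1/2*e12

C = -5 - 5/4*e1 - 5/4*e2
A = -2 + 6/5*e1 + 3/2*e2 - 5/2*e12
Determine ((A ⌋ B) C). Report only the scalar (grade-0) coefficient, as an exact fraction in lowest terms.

step 1: -123/10 - 5/4*e1 - 4/15*e2 + e12
step 2: 3043/48 + 163/8*e1 + 431/24*e2 - 181/48*e12
Answer: 3043/48


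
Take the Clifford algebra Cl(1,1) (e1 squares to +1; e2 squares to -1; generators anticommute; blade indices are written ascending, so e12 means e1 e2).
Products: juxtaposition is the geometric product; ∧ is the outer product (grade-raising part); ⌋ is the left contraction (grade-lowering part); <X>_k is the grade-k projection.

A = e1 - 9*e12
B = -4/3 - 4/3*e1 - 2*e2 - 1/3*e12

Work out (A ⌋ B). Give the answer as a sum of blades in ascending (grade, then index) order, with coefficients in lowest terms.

step 1: 5/3 - 1/3*e2
Answer: 5/3 - 1/3*e2


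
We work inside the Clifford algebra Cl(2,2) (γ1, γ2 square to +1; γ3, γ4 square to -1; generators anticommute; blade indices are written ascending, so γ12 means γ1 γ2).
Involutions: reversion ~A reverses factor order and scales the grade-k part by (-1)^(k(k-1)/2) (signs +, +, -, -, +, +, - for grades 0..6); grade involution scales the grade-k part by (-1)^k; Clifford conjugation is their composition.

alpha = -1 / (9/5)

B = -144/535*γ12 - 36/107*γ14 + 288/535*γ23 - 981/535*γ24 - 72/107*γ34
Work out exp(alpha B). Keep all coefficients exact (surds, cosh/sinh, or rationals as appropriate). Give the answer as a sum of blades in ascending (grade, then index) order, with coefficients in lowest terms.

B^2 term by term: the squares give (-144/535)^2*(γ12)^2 + (-36/107)^2*(γ14)^2 + (288/535)^2*(γ23)^2 + (-981/535)^2*(γ24)^2 + (-72/107)^2*(γ34)^2 = 20736/286225*(-1) + 1296/11449*(+1) + 82944/286225*(+1) + 962361/286225*(+1) + 5184/11449*(-1) = 81/25 (each basis 2-blade squares to minus the product of its generators' squares); cross terms between blades sharing an index anticommute and cancel; the commuting (index-disjoint) pairs give grade-4 terms 2*c*c'*(blade product), which cancel blade by blade — γ1234: 20736/57245 - 20736/57245 = 0 — confirming B is simple. So B^2 = 81/25.
B^2 = 81/25 — B^2 > 0, so the exponential closes hyperbolically: l = 9/5, alpha*l = -1, so exp(alpha B) = cosh(-1) + (sinh(-1)/(9/5))*B = cosh(1) + (-5*sinh(1)/9)*B.
Answer: cosh(1) + 16*sinh(1)/107*γ12 + 20*sinh(1)/107*γ14 - 32*sinh(1)/107*γ23 + 109*sinh(1)/107*γ24 + 40*sinh(1)/107*γ34


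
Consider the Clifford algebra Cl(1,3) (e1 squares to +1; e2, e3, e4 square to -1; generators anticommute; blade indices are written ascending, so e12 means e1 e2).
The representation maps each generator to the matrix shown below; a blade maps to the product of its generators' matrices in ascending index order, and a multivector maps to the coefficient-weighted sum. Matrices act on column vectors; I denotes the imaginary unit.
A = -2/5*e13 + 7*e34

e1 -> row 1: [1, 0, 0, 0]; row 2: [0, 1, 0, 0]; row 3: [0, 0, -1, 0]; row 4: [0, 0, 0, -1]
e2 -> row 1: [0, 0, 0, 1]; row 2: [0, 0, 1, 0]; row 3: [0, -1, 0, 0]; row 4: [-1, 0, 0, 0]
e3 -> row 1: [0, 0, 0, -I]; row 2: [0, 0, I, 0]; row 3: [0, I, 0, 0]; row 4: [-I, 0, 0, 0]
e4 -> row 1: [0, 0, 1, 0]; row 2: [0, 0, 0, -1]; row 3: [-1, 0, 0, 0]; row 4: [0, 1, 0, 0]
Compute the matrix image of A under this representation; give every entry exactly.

Bivector images (products of the table entries): rho(e13) = rho(e1)rho(e3) = row 1: [0, 0, 0, -I]; row 2: [0, 0, I, 0]; row 3: [0, -I, 0, 0]; row 4: [I, 0, 0, 0]; rho(e34) = rho(e3)rho(e4) = row 1: [0, -I, 0, 0]; row 2: [-I, 0, 0, 0]; row 3: [0, 0, 0, -I]; row 4: [0, 0, -I, 0].
M = (-2/5)*rho(e13) + (7)*rho(e34), summed entrywise:
Answer: row 1: [0, -7*I, 0, 2*I/5]; row 2: [-7*I, 0, -2*I/5, 0]; row 3: [0, 2*I/5, 0, -7*I]; row 4: [-2*I/5, 0, -7*I, 0]


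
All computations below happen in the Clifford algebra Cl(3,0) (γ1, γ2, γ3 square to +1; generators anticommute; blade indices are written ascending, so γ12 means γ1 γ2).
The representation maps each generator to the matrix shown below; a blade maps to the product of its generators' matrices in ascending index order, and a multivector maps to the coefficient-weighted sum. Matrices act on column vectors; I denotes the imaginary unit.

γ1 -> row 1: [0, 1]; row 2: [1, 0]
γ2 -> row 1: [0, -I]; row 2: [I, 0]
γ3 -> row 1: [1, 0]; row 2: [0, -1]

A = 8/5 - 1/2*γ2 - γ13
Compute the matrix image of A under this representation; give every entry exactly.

Bivector images (products of the table entries): rho(γ13) = rho(γ1)rho(γ3) = row 1: [0, -1]; row 2: [1, 0].
M = (8/5)*1 + (-1/2)*rho(γ2) + (-1)*rho(γ13), summed entrywise (1 is the identity matrix):
Answer: row 1: [8/5, 1 + I/2]; row 2: [-1 - I/2, 8/5]


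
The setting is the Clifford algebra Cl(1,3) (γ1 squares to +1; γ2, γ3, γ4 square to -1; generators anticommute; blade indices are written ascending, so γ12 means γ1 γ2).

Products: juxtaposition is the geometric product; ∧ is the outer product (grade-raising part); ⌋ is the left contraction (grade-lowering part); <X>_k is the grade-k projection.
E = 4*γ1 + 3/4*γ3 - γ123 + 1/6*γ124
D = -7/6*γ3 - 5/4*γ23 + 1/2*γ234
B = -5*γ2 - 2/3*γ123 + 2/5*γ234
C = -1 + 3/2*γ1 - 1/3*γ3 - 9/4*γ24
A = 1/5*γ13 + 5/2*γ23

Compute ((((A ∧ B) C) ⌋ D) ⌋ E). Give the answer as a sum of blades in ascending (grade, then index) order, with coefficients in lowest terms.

step 1: γ123
step 2: 1/3*γ12 + 3/2*γ23 - γ123 - 9/4*γ134
step 3: 15/8 - 3/4*γ4
step 4: 15/2*γ1 + 45/32*γ3 + 1/8*γ12 - 15/8*γ123 + 5/16*γ124
Answer: 15/2*γ1 + 45/32*γ3 + 1/8*γ12 - 15/8*γ123 + 5/16*γ124


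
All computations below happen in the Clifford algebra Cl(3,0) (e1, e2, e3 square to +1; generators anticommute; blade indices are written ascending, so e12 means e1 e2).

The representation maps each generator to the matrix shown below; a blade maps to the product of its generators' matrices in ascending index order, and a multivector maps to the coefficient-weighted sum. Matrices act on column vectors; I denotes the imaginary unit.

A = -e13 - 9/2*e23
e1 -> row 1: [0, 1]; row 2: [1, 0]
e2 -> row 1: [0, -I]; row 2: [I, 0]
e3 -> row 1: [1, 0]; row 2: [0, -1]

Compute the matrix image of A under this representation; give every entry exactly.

Bivector images (products of the table entries): rho(e13) = rho(e1)rho(e3) = row 1: [0, -1]; row 2: [1, 0]; rho(e23) = rho(e2)rho(e3) = row 1: [0, I]; row 2: [I, 0].
M = (-1)*rho(e13) + (-9/2)*rho(e23), summed entrywise:
Answer: row 1: [0, 1 - 9*I/2]; row 2: [-1 - 9*I/2, 0]


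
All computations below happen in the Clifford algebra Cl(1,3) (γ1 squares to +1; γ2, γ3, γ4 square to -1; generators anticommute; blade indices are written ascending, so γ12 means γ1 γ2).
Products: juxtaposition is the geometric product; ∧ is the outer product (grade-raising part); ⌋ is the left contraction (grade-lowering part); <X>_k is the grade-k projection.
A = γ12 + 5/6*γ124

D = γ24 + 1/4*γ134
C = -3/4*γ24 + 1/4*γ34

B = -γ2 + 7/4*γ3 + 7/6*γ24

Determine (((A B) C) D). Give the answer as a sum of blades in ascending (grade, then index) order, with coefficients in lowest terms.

step 1: 1/36*γ1 - 2*γ14 + 7/4*γ123 - 35/24*γ1234
step 2: 179/96*γ12 + 19/32*γ13 - 11/24*γ124 - 47/36*γ134
step 3: 47/144 + 11/24*γ1 + 19/128*γ4 - 179/96*γ14 - 11/96*γ23 + 47/36*γ123 - 179/384*γ234 - 19/32*γ1234
Answer: 47/144 + 11/24*γ1 + 19/128*γ4 - 179/96*γ14 - 11/96*γ23 + 47/36*γ123 - 179/384*γ234 - 19/32*γ1234


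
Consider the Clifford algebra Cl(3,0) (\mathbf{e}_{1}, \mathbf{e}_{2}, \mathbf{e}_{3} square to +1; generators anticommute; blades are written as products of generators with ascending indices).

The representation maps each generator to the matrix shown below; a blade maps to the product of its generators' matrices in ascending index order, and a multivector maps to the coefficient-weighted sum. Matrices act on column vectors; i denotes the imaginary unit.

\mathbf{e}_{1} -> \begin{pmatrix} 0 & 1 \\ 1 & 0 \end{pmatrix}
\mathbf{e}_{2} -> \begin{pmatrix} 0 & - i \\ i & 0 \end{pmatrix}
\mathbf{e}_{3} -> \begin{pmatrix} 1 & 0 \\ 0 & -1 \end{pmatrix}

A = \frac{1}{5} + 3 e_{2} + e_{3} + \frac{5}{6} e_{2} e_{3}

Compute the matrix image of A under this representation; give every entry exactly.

Bivector images (products of the table entries): rho(e_{2} e_{3}) = rho(\mathbf{e}_{2})rho(\mathbf{e}_{3}) = \begin{pmatrix} 0 & i \\ i & 0 \end{pmatrix}.
M = (\frac{1}{5})*1 + (3)*rho(e_{2}) + (1)*rho(e_{3}) + (\frac{5}{6})*rho(e_{2} e_{3}), summed entrywise (1 is the identity matrix):
Answer: \begin{pmatrix} \frac{6}{5} & - \frac{13 i}{6} \\ \frac{23 i}{6} & - \frac{4}{5} \end{pmatrix}


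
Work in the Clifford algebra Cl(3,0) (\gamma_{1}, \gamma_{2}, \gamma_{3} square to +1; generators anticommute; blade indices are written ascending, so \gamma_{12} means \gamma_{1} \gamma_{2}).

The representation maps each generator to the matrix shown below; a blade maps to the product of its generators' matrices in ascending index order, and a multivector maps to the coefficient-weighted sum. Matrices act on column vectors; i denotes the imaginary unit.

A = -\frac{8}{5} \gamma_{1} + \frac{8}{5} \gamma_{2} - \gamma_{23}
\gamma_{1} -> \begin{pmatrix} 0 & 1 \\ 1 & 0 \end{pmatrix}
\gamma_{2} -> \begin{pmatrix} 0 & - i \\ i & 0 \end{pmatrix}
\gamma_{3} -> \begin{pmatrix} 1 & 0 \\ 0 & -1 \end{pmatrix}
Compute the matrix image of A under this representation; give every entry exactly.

Bivector images (products of the table entries): rho(\gamma_{23}) = rho(\gamma_{2})rho(\gamma_{3}) = \begin{pmatrix} 0 & i \\ i & 0 \end{pmatrix}.
M = (-\frac{8}{5})*rho(\gamma_{1}) + (\frac{8}{5})*rho(\gamma_{2}) + (-1)*rho(\gamma_{23}), summed entrywise:
Answer: \begin{pmatrix} 0 & - \frac{8}{5} - \frac{13 i}{5} \\ - \frac{8}{5} + \frac{3 i}{5} & 0 \end{pmatrix}
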